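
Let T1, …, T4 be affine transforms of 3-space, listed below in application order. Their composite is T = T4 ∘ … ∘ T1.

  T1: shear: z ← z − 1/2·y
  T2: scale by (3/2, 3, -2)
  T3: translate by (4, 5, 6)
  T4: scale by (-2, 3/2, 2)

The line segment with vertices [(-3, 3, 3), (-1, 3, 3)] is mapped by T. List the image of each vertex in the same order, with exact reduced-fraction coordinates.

T1 shear: z ← z − 1/2·y: (-3, 3, 3) → (-3, 3, 3/2); (-1, 3, 3) → (-1, 3, 3/2)
T2 scale by (3/2, 3, -2): (-3, 3, 3/2) → (-9/2, 9, -3); (-1, 3, 3/2) → (-3/2, 9, -3)
T3 translate by (4, 5, 6): (-9/2, 9, -3) → (-1/2, 14, 3); (-3/2, 9, -3) → (5/2, 14, 3)
T4 scale by (-2, 3/2, 2): (-1/2, 14, 3) → (1, 21, 6); (5/2, 14, 3) → (-5, 21, 6)

image vertices: (1, 21, 6), (-5, 21, 6)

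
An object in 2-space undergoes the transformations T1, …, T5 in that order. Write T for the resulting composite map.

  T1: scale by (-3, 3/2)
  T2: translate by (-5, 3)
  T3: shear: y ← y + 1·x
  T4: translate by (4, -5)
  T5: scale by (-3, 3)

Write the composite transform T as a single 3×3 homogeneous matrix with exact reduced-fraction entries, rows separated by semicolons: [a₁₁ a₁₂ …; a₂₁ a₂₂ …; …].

T1 = [-3 0 0; 0 3/2 0; 0 0 1]
T2·T1 = [-3 0 -5; 0 3/2 3; 0 0 1]
T3·…·T1 = [-3 0 -5; -3 3/2 -2; 0 0 1]
T4·…·T1 = [-3 0 -1; -3 3/2 -7; 0 0 1]
T5·…·T1 = [9 0 3; -9 9/2 -21; 0 0 1]

T = [9 0 3; -9 9/2 -21; 0 0 1]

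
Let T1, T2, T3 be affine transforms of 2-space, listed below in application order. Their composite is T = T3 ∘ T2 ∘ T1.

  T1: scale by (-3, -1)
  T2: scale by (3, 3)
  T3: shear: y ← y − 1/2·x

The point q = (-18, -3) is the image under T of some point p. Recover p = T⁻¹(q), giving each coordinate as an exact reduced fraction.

p = (2, 4)

T1 = [-3 0 0; 0 -1 0; 0 0 1]
T2·T1 = [-9 0 0; 0 -3 0; 0 0 1]
T3·…·T1 = [-9 0 0; 9/2 -3 0; 0 0 1]
det M = 27; M⁻¹ = [-1/9 0 0; -1/6 -1/3 0; 0 0 1]
M⁻¹ · (-18, -3)ᵀ = (2, 4)ᵀ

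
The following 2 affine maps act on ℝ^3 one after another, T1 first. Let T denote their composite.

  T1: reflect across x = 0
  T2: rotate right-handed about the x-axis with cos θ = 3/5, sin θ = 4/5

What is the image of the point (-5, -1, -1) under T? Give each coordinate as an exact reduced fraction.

T1 reflect across x = 0: (-5, -1, -1) → (5, -1, -1)
T2 rotate right-handed about the x-axis with cos θ = 3/5, sin θ = 4/5: (5, -1, -1) → (5, 1/5, -7/5)

T(p) = (5, 1/5, -7/5)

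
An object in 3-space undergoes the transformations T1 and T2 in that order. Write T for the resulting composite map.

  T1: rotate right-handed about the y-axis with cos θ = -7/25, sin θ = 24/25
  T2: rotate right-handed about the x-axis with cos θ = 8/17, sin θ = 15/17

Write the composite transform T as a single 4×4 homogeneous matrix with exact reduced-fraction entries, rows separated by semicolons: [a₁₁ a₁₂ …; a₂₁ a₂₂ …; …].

T = [-7/25 0 24/25 0; 72/85 8/17 21/85 0; -192/425 15/17 -56/425 0; 0 0 0 1]

T1 = [-7/25 0 24/25 0; 0 1 0 0; -24/25 0 -7/25 0; 0 0 0 1]
T2·T1 = [-7/25 0 24/25 0; 72/85 8/17 21/85 0; -192/425 15/17 -56/425 0; 0 0 0 1]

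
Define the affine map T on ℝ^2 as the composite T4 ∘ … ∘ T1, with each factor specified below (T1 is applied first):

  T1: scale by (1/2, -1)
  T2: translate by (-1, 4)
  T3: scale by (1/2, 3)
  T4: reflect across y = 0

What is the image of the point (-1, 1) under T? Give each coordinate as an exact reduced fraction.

T1 scale by (1/2, -1): (-1, 1) → (-1/2, -1)
T2 translate by (-1, 4): (-1/2, -1) → (-3/2, 3)
T3 scale by (1/2, 3): (-3/2, 3) → (-3/4, 9)
T4 reflect across y = 0: (-3/4, 9) → (-3/4, -9)

T(p) = (-3/4, -9)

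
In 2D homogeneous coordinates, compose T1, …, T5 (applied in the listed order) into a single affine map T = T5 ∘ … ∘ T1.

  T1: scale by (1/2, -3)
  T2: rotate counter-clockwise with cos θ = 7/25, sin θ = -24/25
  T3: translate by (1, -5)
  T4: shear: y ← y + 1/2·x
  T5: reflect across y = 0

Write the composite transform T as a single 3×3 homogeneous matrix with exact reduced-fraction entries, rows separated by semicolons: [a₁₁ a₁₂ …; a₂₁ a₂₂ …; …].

T1 = [1/2 0 0; 0 -3 0; 0 0 1]
T2·T1 = [7/50 -72/25 0; -12/25 -21/25 0; 0 0 1]
T3·…·T1 = [7/50 -72/25 1; -12/25 -21/25 -5; 0 0 1]
T4·…·T1 = [7/50 -72/25 1; -41/100 -57/25 -9/2; 0 0 1]
T5·…·T1 = [7/50 -72/25 1; 41/100 57/25 9/2; 0 0 1]

T = [7/50 -72/25 1; 41/100 57/25 9/2; 0 0 1]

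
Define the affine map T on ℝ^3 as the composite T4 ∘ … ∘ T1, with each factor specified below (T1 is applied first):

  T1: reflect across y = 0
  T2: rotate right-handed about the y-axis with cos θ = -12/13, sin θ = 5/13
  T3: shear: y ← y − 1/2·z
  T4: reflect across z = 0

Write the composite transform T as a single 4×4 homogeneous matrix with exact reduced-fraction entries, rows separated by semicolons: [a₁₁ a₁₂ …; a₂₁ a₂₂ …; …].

T1 = [1 0 0 0; 0 -1 0 0; 0 0 1 0; 0 0 0 1]
T2·T1 = [-12/13 0 5/13 0; 0 -1 0 0; -5/13 0 -12/13 0; 0 0 0 1]
T3·…·T1 = [-12/13 0 5/13 0; 5/26 -1 6/13 0; -5/13 0 -12/13 0; 0 0 0 1]
T4·…·T1 = [-12/13 0 5/13 0; 5/26 -1 6/13 0; 5/13 0 12/13 0; 0 0 0 1]

T = [-12/13 0 5/13 0; 5/26 -1 6/13 0; 5/13 0 12/13 0; 0 0 0 1]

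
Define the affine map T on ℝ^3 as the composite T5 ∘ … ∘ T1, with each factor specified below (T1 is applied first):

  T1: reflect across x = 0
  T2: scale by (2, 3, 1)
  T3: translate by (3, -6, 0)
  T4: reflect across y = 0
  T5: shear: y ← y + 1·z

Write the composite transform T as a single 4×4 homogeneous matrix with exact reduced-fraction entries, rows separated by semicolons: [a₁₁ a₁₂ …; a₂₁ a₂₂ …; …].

T = [-2 0 0 3; 0 -3 1 6; 0 0 1 0; 0 0 0 1]

T1 = [-1 0 0 0; 0 1 0 0; 0 0 1 0; 0 0 0 1]
T2·T1 = [-2 0 0 0; 0 3 0 0; 0 0 1 0; 0 0 0 1]
T3·…·T1 = [-2 0 0 3; 0 3 0 -6; 0 0 1 0; 0 0 0 1]
T4·…·T1 = [-2 0 0 3; 0 -3 0 6; 0 0 1 0; 0 0 0 1]
T5·…·T1 = [-2 0 0 3; 0 -3 1 6; 0 0 1 0; 0 0 0 1]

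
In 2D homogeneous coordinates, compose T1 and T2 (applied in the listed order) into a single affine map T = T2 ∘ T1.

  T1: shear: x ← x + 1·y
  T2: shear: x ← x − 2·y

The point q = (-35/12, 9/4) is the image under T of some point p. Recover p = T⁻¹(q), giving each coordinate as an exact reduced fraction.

p = (-2/3, 9/4)

T1 = [1 1 0; 0 1 0; 0 0 1]
T2·T1 = [1 -1 0; 0 1 0; 0 0 1]
det M = 1; M⁻¹ = [1 1 0; 0 1 0; 0 0 1]
M⁻¹ · (-35/12, 9/4)ᵀ = (-2/3, 9/4)ᵀ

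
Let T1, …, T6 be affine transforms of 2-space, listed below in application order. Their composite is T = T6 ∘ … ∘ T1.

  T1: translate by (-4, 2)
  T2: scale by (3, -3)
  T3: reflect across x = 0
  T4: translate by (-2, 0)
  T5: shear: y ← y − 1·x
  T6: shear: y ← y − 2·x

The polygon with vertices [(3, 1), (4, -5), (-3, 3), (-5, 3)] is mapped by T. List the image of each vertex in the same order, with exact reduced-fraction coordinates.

T1 translate by (-4, 2): (3, 1) → (-1, 3); (4, -5) → (0, -3); (-3, 3) → (-7, 5); (-5, 3) → (-9, 5)
T2 scale by (3, -3): (-1, 3) → (-3, -9); (0, -3) → (0, 9); (-7, 5) → (-21, -15); (-9, 5) → (-27, -15)
T3 reflect across x = 0: (-3, -9) → (3, -9); (0, 9) → (0, 9); (-21, -15) → (21, -15); (-27, -15) → (27, -15)
T4 translate by (-2, 0): (3, -9) → (1, -9); (0, 9) → (-2, 9); (21, -15) → (19, -15); (27, -15) → (25, -15)
T5 shear: y ← y − 1·x: (1, -9) → (1, -10); (-2, 9) → (-2, 11); (19, -15) → (19, -34); (25, -15) → (25, -40)
T6 shear: y ← y − 2·x: (1, -10) → (1, -12); (-2, 11) → (-2, 15); (19, -34) → (19, -72); (25, -40) → (25, -90)

image vertices: (1, -12), (-2, 15), (19, -72), (25, -90)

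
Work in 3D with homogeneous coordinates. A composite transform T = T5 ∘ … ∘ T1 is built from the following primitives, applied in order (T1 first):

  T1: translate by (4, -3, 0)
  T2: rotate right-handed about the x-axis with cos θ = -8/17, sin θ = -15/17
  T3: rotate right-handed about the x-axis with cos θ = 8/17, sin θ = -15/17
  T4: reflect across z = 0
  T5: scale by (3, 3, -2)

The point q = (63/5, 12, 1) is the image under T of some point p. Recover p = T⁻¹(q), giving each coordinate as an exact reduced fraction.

p = (1/5, -1, -1/2)

T1 = [1 0 0 4; 0 1 0 -3; 0 0 1 0; 0 0 0 1]
T2·T1 = [1 0 0 4; 0 -8/17 15/17 24/17; 0 -15/17 -8/17 45/17; 0 0 0 1]
T3·…·T1 = [1 0 0 4; 0 -1 0 3; 0 0 -1 0; 0 0 0 1]
T4·…·T1 = [1 0 0 4; 0 -1 0 3; 0 0 1 0; 0 0 0 1]
T5·…·T1 = [3 0 0 12; 0 -3 0 9; 0 0 -2 0; 0 0 0 1]
det M = 18; M⁻¹ = [1/3 0 0 -4; 0 -1/3 0 3; 0 0 -1/2 0; 0 0 0 1]
M⁻¹ · (63/5, 12, 1)ᵀ = (1/5, -1, -1/2)ᵀ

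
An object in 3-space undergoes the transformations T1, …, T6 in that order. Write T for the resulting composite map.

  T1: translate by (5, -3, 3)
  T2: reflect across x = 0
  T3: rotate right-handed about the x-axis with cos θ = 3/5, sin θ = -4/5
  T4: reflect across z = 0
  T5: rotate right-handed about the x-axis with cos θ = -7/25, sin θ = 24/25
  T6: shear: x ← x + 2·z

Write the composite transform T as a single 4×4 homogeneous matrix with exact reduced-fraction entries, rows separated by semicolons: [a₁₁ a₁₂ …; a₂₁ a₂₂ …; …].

T = [-1 88/125 234/125 -187/125; 0 -117/125 44/125 483/125; 0 44/125 117/125 219/125; 0 0 0 1]

T1 = [1 0 0 5; 0 1 0 -3; 0 0 1 3; 0 0 0 1]
T2·T1 = [-1 0 0 -5; 0 1 0 -3; 0 0 1 3; 0 0 0 1]
T3·…·T1 = [-1 0 0 -5; 0 3/5 4/5 3/5; 0 -4/5 3/5 21/5; 0 0 0 1]
T4·…·T1 = [-1 0 0 -5; 0 3/5 4/5 3/5; 0 4/5 -3/5 -21/5; 0 0 0 1]
T5·…·T1 = [-1 0 0 -5; 0 -117/125 44/125 483/125; 0 44/125 117/125 219/125; 0 0 0 1]
T6·…·T1 = [-1 88/125 234/125 -187/125; 0 -117/125 44/125 483/125; 0 44/125 117/125 219/125; 0 0 0 1]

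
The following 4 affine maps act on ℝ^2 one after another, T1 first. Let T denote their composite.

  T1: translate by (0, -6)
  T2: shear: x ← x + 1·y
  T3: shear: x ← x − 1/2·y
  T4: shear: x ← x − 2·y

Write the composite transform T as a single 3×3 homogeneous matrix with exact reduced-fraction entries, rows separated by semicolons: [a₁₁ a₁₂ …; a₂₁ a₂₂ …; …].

T = [1 -3/2 9; 0 1 -6; 0 0 1]

T1 = [1 0 0; 0 1 -6; 0 0 1]
T2·T1 = [1 1 -6; 0 1 -6; 0 0 1]
T3·…·T1 = [1 1/2 -3; 0 1 -6; 0 0 1]
T4·…·T1 = [1 -3/2 9; 0 1 -6; 0 0 1]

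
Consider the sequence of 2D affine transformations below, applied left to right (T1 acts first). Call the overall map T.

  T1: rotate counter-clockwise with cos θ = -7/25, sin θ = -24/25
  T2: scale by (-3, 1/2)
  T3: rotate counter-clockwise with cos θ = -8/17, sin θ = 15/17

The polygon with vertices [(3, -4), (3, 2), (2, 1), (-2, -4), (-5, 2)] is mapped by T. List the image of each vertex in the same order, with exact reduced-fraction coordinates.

T1 rotate counter-clockwise with cos θ = -7/25, sin θ = -24/25: (3, -4) → (-117/25, -44/25); (3, 2) → (27/25, -86/25); (2, 1) → (2/5, -11/5); (-2, -4) → (-82/25, 76/25); (-5, 2) → (83/25, 106/25)
T2 scale by (-3, 1/2): (-117/25, -44/25) → (351/25, -22/25); (27/25, -86/25) → (-81/25, -43/25); (2/5, -11/5) → (-6/5, -11/10); (-82/25, 76/25) → (246/25, 38/25); (83/25, 106/25) → (-249/25, 53/25)
T3 rotate counter-clockwise with cos θ = -8/17, sin θ = 15/17: (351/25, -22/25) → (-2478/425, 5441/425); (-81/25, -43/25) → (1293/425, -871/425); (-6/5, -11/10) → (261/170, -46/85); (246/25, 38/25) → (-2538/425, 3386/425); (-249/25, 53/25) → (1197/425, -4159/425)

image vertices: (-2478/425, 5441/425), (1293/425, -871/425), (261/170, -46/85), (-2538/425, 3386/425), (1197/425, -4159/425)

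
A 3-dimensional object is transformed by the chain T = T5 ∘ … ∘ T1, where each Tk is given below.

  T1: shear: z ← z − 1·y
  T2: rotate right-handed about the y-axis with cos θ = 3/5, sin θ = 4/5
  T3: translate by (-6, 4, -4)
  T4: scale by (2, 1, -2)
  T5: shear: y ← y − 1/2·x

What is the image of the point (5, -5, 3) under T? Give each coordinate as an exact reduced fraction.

T1 shear: z ← z − 1·y: (5, -5, 3) → (5, -5, 8)
T2 rotate right-handed about the y-axis with cos θ = 3/5, sin θ = 4/5: (5, -5, 8) → (47/5, -5, 4/5)
T3 translate by (-6, 4, -4): (47/5, -5, 4/5) → (17/5, -1, -16/5)
T4 scale by (2, 1, -2): (17/5, -1, -16/5) → (34/5, -1, 32/5)
T5 shear: y ← y − 1/2·x: (34/5, -1, 32/5) → (34/5, -22/5, 32/5)

T(p) = (34/5, -22/5, 32/5)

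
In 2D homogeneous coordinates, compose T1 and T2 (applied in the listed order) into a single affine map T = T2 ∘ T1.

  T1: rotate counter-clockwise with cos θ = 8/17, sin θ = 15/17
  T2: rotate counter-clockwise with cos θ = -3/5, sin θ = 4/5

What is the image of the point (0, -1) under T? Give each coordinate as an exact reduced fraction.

T1 rotate counter-clockwise with cos θ = 8/17, sin θ = 15/17: (0, -1) → (15/17, -8/17)
T2 rotate counter-clockwise with cos θ = -3/5, sin θ = 4/5: (15/17, -8/17) → (-13/85, 84/85)

T(p) = (-13/85, 84/85)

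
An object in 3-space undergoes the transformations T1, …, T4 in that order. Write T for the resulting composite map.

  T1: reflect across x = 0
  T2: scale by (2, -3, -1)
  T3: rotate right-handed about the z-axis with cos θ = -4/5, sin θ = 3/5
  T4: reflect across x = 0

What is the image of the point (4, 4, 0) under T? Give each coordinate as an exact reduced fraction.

T1 reflect across x = 0: (4, 4, 0) → (-4, 4, 0)
T2 scale by (2, -3, -1): (-4, 4, 0) → (-8, -12, 0)
T3 rotate right-handed about the z-axis with cos θ = -4/5, sin θ = 3/5: (-8, -12, 0) → (68/5, 24/5, 0)
T4 reflect across x = 0: (68/5, 24/5, 0) → (-68/5, 24/5, 0)

T(p) = (-68/5, 24/5, 0)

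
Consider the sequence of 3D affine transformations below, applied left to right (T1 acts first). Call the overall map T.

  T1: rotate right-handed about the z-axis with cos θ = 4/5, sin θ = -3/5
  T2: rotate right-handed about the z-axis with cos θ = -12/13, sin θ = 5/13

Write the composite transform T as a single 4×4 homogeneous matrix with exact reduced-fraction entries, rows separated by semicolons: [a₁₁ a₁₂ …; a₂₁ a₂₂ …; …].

T1 = [4/5 3/5 0 0; -3/5 4/5 0 0; 0 0 1 0; 0 0 0 1]
T2·T1 = [-33/65 -56/65 0 0; 56/65 -33/65 0 0; 0 0 1 0; 0 0 0 1]

T = [-33/65 -56/65 0 0; 56/65 -33/65 0 0; 0 0 1 0; 0 0 0 1]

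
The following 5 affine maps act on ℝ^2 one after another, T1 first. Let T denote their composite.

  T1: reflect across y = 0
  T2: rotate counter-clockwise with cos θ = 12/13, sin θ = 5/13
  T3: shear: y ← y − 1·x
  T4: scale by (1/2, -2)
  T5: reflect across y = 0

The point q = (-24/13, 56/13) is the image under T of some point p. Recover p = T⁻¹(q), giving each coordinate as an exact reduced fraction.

T1 = [1 0 0; 0 -1 0; 0 0 1]
T2·T1 = [12/13 5/13 0; 5/13 -12/13 0; 0 0 1]
T3·…·T1 = [12/13 5/13 0; -7/13 -17/13 0; 0 0 1]
T4·…·T1 = [6/13 5/26 0; 14/13 34/13 0; 0 0 1]
T5·…·T1 = [6/13 5/26 0; -14/13 -34/13 0; 0 0 1]
det M = -1; M⁻¹ = [34/13 5/26 0; -14/13 -6/13 0; 0 0 1]
M⁻¹ · (-24/13, 56/13)ᵀ = (-4, 0)ᵀ

p = (-4, 0)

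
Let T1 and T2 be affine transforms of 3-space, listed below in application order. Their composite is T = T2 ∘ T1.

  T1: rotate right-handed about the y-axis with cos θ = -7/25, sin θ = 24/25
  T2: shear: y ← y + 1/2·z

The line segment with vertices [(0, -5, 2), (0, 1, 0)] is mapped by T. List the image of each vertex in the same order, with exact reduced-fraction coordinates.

image vertices: (48/25, -132/25, -14/25), (0, 1, 0)

T1 rotate right-handed about the y-axis with cos θ = -7/25, sin θ = 24/25: (0, -5, 2) → (48/25, -5, -14/25); (0, 1, 0) → (0, 1, 0)
T2 shear: y ← y + 1/2·z: (48/25, -5, -14/25) → (48/25, -132/25, -14/25); (0, 1, 0) → (0, 1, 0)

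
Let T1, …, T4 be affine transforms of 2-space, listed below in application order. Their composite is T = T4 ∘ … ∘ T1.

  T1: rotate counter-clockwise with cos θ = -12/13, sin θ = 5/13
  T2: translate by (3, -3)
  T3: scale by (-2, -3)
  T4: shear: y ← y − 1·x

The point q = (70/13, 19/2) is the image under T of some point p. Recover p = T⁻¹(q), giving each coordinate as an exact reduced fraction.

T1 = [-12/13 -5/13 0; 5/13 -12/13 0; 0 0 1]
T2·T1 = [-12/13 -5/13 3; 5/13 -12/13 -3; 0 0 1]
T3·…·T1 = [24/13 10/13 -6; -15/13 36/13 9; 0 0 1]
T4·…·T1 = [24/13 10/13 -6; -3 2 15; 0 0 1]
det M = 6; M⁻¹ = [1/3 -5/39 51/13; 1/2 4/13 -21/13; 0 0 1]
M⁻¹ · (70/13, 19/2)ᵀ = (9/2, 4)ᵀ

p = (9/2, 4)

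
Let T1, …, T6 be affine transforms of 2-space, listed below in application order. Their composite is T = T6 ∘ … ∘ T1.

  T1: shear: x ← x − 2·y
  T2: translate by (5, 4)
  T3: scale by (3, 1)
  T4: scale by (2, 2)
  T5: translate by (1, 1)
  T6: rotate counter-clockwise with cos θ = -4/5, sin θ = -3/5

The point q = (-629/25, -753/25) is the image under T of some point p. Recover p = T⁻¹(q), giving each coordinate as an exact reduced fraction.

p = (6/5, 0)

T1 = [1 -2 0; 0 1 0; 0 0 1]
T2·T1 = [1 -2 5; 0 1 4; 0 0 1]
T3·…·T1 = [3 -6 15; 0 1 4; 0 0 1]
T4·…·T1 = [6 -12 30; 0 2 8; 0 0 1]
T5·…·T1 = [6 -12 31; 0 2 9; 0 0 1]
T6·…·T1 = [-24/5 54/5 -97/5; -18/5 28/5 -129/5; 0 0 1]
det M = 12; M⁻¹ = [7/15 -9/10 -85/6; 3/10 -2/5 -9/2; 0 0 1]
M⁻¹ · (-629/25, -753/25)ᵀ = (6/5, 0)ᵀ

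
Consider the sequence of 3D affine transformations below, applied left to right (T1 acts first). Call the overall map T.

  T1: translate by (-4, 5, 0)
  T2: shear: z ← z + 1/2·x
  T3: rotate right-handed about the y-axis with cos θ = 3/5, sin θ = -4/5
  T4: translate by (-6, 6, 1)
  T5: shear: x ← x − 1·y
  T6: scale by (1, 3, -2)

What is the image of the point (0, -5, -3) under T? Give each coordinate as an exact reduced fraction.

T1 translate by (-4, 5, 0): (0, -5, -3) → (-4, 0, -3)
T2 shear: z ← z + 1/2·x: (-4, 0, -3) → (-4, 0, -5)
T3 rotate right-handed about the y-axis with cos θ = 3/5, sin θ = -4/5: (-4, 0, -5) → (8/5, 0, -31/5)
T4 translate by (-6, 6, 1): (8/5, 0, -31/5) → (-22/5, 6, -26/5)
T5 shear: x ← x − 1·y: (-22/5, 6, -26/5) → (-52/5, 6, -26/5)
T6 scale by (1, 3, -2): (-52/5, 6, -26/5) → (-52/5, 18, 52/5)

T(p) = (-52/5, 18, 52/5)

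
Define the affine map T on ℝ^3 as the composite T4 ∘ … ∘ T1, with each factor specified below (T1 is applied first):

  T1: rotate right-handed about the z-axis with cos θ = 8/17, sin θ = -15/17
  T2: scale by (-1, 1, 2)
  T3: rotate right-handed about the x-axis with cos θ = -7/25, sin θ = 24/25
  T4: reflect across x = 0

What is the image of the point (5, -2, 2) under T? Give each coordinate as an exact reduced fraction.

T(p) = (10/17, -199/85, -532/85)

T1 rotate right-handed about the z-axis with cos θ = 8/17, sin θ = -15/17: (5, -2, 2) → (10/17, -91/17, 2)
T2 scale by (-1, 1, 2): (10/17, -91/17, 2) → (-10/17, -91/17, 4)
T3 rotate right-handed about the x-axis with cos θ = -7/25, sin θ = 24/25: (-10/17, -91/17, 4) → (-10/17, -199/85, -532/85)
T4 reflect across x = 0: (-10/17, -199/85, -532/85) → (10/17, -199/85, -532/85)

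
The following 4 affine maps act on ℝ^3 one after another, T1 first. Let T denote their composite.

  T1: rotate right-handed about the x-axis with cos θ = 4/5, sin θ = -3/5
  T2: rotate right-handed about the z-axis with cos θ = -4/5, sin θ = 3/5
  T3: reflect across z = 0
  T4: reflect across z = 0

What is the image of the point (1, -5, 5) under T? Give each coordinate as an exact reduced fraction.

T1 rotate right-handed about the x-axis with cos θ = 4/5, sin θ = -3/5: (1, -5, 5) → (1, -1, 7)
T2 rotate right-handed about the z-axis with cos θ = -4/5, sin θ = 3/5: (1, -1, 7) → (-1/5, 7/5, 7)
T3 reflect across z = 0: (-1/5, 7/5, 7) → (-1/5, 7/5, -7)
T4 reflect across z = 0: (-1/5, 7/5, -7) → (-1/5, 7/5, 7)

T(p) = (-1/5, 7/5, 7)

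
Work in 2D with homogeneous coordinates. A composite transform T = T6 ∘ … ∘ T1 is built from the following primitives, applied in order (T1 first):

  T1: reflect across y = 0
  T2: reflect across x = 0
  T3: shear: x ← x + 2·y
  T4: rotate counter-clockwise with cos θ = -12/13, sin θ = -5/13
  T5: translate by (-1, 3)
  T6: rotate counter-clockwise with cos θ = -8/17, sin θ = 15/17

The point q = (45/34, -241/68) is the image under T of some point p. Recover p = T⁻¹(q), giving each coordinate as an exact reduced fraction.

T1 = [1 0 0; 0 -1 0; 0 0 1]
T2·T1 = [-1 0 0; 0 -1 0; 0 0 1]
T3·…·T1 = [-1 -2 0; 0 -1 0; 0 0 1]
T4·…·T1 = [12/13 19/13 0; 5/13 22/13 0; 0 0 1]
T5·…·T1 = [12/13 19/13 -1; 5/13 22/13 3; 0 0 1]
T6·…·T1 = [-171/221 -482/221 -37/17; 140/221 109/221 -39/17; 0 0 1]
det M = 1; M⁻¹ = [109/221 482/221 79/13; -140/221 -171/221 -41/13; 0 0 1]
M⁻¹ · (45/34, -241/68)ᵀ = (-1, -5/4)ᵀ

p = (-1, -5/4)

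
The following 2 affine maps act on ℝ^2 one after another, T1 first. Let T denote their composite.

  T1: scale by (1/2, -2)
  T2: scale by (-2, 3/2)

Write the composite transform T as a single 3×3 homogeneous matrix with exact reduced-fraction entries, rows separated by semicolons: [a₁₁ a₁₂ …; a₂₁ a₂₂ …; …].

T = [-1 0 0; 0 -3 0; 0 0 1]

T1 = [1/2 0 0; 0 -2 0; 0 0 1]
T2·T1 = [-1 0 0; 0 -3 0; 0 0 1]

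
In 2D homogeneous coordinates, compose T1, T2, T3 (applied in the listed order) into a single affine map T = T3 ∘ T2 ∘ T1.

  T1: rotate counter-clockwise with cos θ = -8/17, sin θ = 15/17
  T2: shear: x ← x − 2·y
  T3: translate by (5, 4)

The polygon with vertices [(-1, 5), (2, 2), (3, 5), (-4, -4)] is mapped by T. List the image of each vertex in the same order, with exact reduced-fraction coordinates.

T1 rotate counter-clockwise with cos θ = -8/17, sin θ = 15/17: (-1, 5) → (-67/17, -55/17); (2, 2) → (-46/17, 14/17); (3, 5) → (-99/17, 5/17); (-4, -4) → (92/17, -28/17)
T2 shear: x ← x − 2·y: (-67/17, -55/17) → (43/17, -55/17); (-46/17, 14/17) → (-74/17, 14/17); (-99/17, 5/17) → (-109/17, 5/17); (92/17, -28/17) → (148/17, -28/17)
T3 translate by (5, 4): (43/17, -55/17) → (128/17, 13/17); (-74/17, 14/17) → (11/17, 82/17); (-109/17, 5/17) → (-24/17, 73/17); (148/17, -28/17) → (233/17, 40/17)

image vertices: (128/17, 13/17), (11/17, 82/17), (-24/17, 73/17), (233/17, 40/17)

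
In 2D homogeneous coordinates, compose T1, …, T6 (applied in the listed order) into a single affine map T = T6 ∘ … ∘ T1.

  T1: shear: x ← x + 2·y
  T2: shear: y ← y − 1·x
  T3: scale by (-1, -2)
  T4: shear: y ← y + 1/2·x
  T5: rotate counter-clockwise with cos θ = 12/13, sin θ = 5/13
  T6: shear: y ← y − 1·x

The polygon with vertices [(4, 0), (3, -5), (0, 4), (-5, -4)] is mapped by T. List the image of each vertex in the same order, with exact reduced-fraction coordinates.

T1 shear: x ← x + 2·y: (4, 0) → (4, 0); (3, -5) → (-7, -5); (0, 4) → (8, 4); (-5, -4) → (-13, -4)
T2 shear: y ← y − 1·x: (4, 0) → (4, -4); (-7, -5) → (-7, 2); (8, 4) → (8, -4); (-13, -4) → (-13, 9)
T3 scale by (-1, -2): (4, -4) → (-4, 8); (-7, 2) → (7, -4); (8, -4) → (-8, 8); (-13, 9) → (13, -18)
T4 shear: y ← y + 1/2·x: (-4, 8) → (-4, 6); (7, -4) → (7, -1/2); (-8, 8) → (-8, 4); (13, -18) → (13, -23/2)
T5 rotate counter-clockwise with cos θ = 12/13, sin θ = 5/13: (-4, 6) → (-6, 4); (7, -1/2) → (173/26, 29/13); (-8, 4) → (-116/13, 8/13); (13, -23/2) → (427/26, -73/13)
T6 shear: y ← y − 1·x: (-6, 4) → (-6, 10); (173/26, 29/13) → (173/26, -115/26); (-116/13, 8/13) → (-116/13, 124/13); (427/26, -73/13) → (427/26, -573/26)

image vertices: (-6, 10), (173/26, -115/26), (-116/13, 124/13), (427/26, -573/26)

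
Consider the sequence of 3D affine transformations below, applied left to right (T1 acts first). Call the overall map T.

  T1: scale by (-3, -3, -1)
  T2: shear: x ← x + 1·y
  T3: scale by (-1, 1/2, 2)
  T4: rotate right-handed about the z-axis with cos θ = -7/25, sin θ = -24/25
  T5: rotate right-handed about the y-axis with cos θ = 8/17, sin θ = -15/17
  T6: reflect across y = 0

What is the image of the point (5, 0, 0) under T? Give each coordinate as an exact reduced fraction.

T(p) = (-168/85, 72/5, -63/17)

T1 scale by (-3, -3, -1): (5, 0, 0) → (-15, 0, 0)
T2 shear: x ← x + 1·y: (-15, 0, 0) → (-15, 0, 0)
T3 scale by (-1, 1/2, 2): (-15, 0, 0) → (15, 0, 0)
T4 rotate right-handed about the z-axis with cos θ = -7/25, sin θ = -24/25: (15, 0, 0) → (-21/5, -72/5, 0)
T5 rotate right-handed about the y-axis with cos θ = 8/17, sin θ = -15/17: (-21/5, -72/5, 0) → (-168/85, -72/5, -63/17)
T6 reflect across y = 0: (-168/85, -72/5, -63/17) → (-168/85, 72/5, -63/17)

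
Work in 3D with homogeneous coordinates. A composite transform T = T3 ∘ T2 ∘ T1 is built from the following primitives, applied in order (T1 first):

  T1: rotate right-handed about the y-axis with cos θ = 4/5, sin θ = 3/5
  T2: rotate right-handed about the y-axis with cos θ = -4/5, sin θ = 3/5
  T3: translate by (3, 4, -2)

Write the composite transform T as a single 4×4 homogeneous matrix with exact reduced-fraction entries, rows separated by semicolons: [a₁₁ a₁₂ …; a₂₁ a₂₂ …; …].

T = [-1 0 0 3; 0 1 0 4; 0 0 -1 -2; 0 0 0 1]

T1 = [4/5 0 3/5 0; 0 1 0 0; -3/5 0 4/5 0; 0 0 0 1]
T2·T1 = [-1 0 0 0; 0 1 0 0; 0 0 -1 0; 0 0 0 1]
T3·…·T1 = [-1 0 0 3; 0 1 0 4; 0 0 -1 -2; 0 0 0 1]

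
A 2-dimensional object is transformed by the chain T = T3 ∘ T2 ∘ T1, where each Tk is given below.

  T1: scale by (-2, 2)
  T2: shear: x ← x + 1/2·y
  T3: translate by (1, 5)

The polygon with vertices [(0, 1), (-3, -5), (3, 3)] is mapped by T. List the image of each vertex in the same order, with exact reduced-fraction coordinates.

T1 scale by (-2, 2): (0, 1) → (0, 2); (-3, -5) → (6, -10); (3, 3) → (-6, 6)
T2 shear: x ← x + 1/2·y: (0, 2) → (1, 2); (6, -10) → (1, -10); (-6, 6) → (-3, 6)
T3 translate by (1, 5): (1, 2) → (2, 7); (1, -10) → (2, -5); (-3, 6) → (-2, 11)

image vertices: (2, 7), (2, -5), (-2, 11)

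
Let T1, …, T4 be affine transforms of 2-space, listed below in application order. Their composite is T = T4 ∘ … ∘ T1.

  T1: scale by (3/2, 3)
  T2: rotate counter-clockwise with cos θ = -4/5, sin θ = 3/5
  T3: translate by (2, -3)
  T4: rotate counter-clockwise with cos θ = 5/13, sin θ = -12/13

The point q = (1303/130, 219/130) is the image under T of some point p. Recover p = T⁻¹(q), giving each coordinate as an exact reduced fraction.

T1 = [3/2 0 0; 0 3 0; 0 0 1]
T2·T1 = [-6/5 -9/5 0; 9/10 -12/5 0; 0 0 1]
T3·…·T1 = [-6/5 -9/5 2; 9/10 -12/5 -3; 0 0 1]
T4·…·T1 = [24/65 -189/65 -2; 189/130 48/65 -3; 0 0 1]
det M = 9/2; M⁻¹ = [32/195 42/65 34/15; -21/65 16/195 -2/5; 0 0 1]
M⁻¹ · (1303/130, 219/130)ᵀ = (5, -7/2)ᵀ

p = (5, -7/2)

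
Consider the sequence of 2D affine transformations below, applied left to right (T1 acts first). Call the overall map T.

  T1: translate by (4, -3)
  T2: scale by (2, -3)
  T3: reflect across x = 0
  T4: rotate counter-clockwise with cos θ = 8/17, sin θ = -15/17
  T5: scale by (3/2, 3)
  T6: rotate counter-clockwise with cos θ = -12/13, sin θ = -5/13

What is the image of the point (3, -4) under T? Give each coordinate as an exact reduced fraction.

T1 translate by (4, -3): (3, -4) → (7, -7)
T2 scale by (2, -3): (7, -7) → (14, 21)
T3 reflect across x = 0: (14, 21) → (-14, 21)
T4 rotate counter-clockwise with cos θ = 8/17, sin θ = -15/17: (-14, 21) → (203/17, 378/17)
T5 scale by (3/2, 3): (203/17, 378/17) → (609/34, 1134/17)
T6 rotate counter-clockwise with cos θ = -12/13, sin θ = -5/13: (609/34, 1134/17) → (2016/221, -30261/442)

T(p) = (2016/221, -30261/442)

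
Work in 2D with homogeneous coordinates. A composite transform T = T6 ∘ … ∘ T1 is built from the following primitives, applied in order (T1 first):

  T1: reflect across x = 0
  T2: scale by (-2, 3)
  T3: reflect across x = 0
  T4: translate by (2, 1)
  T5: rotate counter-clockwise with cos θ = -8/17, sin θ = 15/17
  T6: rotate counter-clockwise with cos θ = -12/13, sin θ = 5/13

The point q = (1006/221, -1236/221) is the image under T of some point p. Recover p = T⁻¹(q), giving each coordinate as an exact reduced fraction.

p = (-2, 1)

T1 = [-1 0 0; 0 1 0; 0 0 1]
T2·T1 = [2 0 0; 0 3 0; 0 0 1]
T3·…·T1 = [-2 0 0; 0 3 0; 0 0 1]
T4·…·T1 = [-2 0 2; 0 3 1; 0 0 1]
T5·…·T1 = [16/17 -45/17 -31/17; -30/17 -24/17 22/17; 0 0 1]
T6·…·T1 = [-42/221 660/221 262/221; 440/221 63/221 -419/221; 0 0 1]
det M = -6; M⁻¹ = [-21/442 110/221 1; 220/663 7/221 -1/3; 0 0 1]
M⁻¹ · (1006/221, -1236/221)ᵀ = (-2, 1)ᵀ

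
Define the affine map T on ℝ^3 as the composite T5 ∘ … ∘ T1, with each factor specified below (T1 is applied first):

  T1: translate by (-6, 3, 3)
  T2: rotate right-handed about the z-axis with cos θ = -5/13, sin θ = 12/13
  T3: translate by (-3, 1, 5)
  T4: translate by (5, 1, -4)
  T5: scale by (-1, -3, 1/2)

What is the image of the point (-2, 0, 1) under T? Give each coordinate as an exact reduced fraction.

T1 translate by (-6, 3, 3): (-2, 0, 1) → (-8, 3, 4)
T2 rotate right-handed about the z-axis with cos θ = -5/13, sin θ = 12/13: (-8, 3, 4) → (4/13, -111/13, 4)
T3 translate by (-3, 1, 5): (4/13, -111/13, 4) → (-35/13, -98/13, 9)
T4 translate by (5, 1, -4): (-35/13, -98/13, 9) → (30/13, -85/13, 5)
T5 scale by (-1, -3, 1/2): (30/13, -85/13, 5) → (-30/13, 255/13, 5/2)

T(p) = (-30/13, 255/13, 5/2)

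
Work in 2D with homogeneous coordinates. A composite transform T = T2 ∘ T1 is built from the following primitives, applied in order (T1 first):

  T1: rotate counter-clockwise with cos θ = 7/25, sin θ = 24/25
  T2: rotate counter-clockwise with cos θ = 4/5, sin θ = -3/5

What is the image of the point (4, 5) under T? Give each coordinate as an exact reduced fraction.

T1 rotate counter-clockwise with cos θ = 7/25, sin θ = 24/25: (4, 5) → (-92/25, 131/25)
T2 rotate counter-clockwise with cos θ = 4/5, sin θ = -3/5: (-92/25, 131/25) → (1/5, 32/5)

T(p) = (1/5, 32/5)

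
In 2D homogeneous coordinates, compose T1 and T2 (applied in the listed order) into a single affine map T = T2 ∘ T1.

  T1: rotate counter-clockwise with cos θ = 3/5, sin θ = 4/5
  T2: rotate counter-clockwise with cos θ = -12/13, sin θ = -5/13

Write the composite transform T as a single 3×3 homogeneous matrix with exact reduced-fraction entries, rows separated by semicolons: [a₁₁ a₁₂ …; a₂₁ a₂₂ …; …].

T = [-16/65 63/65 0; -63/65 -16/65 0; 0 0 1]

T1 = [3/5 -4/5 0; 4/5 3/5 0; 0 0 1]
T2·T1 = [-16/65 63/65 0; -63/65 -16/65 0; 0 0 1]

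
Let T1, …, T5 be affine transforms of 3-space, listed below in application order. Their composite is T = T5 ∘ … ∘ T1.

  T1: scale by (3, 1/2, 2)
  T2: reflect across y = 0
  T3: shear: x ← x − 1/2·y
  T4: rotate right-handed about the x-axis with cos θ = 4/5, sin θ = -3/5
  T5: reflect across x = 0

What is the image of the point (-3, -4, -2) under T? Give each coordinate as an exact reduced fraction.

T(p) = (10, -4/5, -22/5)

T1 scale by (3, 1/2, 2): (-3, -4, -2) → (-9, -2, -4)
T2 reflect across y = 0: (-9, -2, -4) → (-9, 2, -4)
T3 shear: x ← x − 1/2·y: (-9, 2, -4) → (-10, 2, -4)
T4 rotate right-handed about the x-axis with cos θ = 4/5, sin θ = -3/5: (-10, 2, -4) → (-10, -4/5, -22/5)
T5 reflect across x = 0: (-10, -4/5, -22/5) → (10, -4/5, -22/5)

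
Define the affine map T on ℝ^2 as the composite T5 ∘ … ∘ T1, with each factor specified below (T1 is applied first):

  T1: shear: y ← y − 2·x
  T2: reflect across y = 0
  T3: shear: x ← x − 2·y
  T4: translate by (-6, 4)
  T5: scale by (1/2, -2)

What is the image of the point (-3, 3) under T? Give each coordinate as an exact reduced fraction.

T1 shear: y ← y − 2·x: (-3, 3) → (-3, 9)
T2 reflect across y = 0: (-3, 9) → (-3, -9)
T3 shear: x ← x − 2·y: (-3, -9) → (15, -9)
T4 translate by (-6, 4): (15, -9) → (9, -5)
T5 scale by (1/2, -2): (9, -5) → (9/2, 10)

T(p) = (9/2, 10)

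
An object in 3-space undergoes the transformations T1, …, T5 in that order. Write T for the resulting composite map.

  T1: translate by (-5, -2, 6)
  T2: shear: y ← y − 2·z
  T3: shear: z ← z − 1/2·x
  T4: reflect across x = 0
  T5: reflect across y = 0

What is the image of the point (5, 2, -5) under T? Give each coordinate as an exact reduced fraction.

T1 translate by (-5, -2, 6): (5, 2, -5) → (0, 0, 1)
T2 shear: y ← y − 2·z: (0, 0, 1) → (0, -2, 1)
T3 shear: z ← z − 1/2·x: (0, -2, 1) → (0, -2, 1)
T4 reflect across x = 0: (0, -2, 1) → (0, -2, 1)
T5 reflect across y = 0: (0, -2, 1) → (0, 2, 1)

T(p) = (0, 2, 1)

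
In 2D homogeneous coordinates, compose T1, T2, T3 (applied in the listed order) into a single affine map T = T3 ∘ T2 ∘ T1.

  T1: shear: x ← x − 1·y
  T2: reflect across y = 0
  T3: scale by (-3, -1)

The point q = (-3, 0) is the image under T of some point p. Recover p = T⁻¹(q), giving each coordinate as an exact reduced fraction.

T1 = [1 -1 0; 0 1 0; 0 0 1]
T2·T1 = [1 -1 0; 0 -1 0; 0 0 1]
T3·…·T1 = [-3 3 0; 0 1 0; 0 0 1]
det M = -3; M⁻¹ = [-1/3 1 0; 0 1 0; 0 0 1]
M⁻¹ · (-3, 0)ᵀ = (1, 0)ᵀ

p = (1, 0)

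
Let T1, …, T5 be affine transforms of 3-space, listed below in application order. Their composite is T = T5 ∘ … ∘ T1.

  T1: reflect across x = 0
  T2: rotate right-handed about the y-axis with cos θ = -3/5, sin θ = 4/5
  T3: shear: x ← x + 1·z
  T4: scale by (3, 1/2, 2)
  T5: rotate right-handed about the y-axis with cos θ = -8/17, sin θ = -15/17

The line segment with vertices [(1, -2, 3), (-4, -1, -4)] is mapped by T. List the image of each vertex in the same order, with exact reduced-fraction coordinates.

T1 reflect across x = 0: (1, -2, 3) → (-1, -2, 3); (-4, -1, -4) → (4, -1, -4)
T2 rotate right-handed about the y-axis with cos θ = -3/5, sin θ = 4/5: (-1, -2, 3) → (3, -2, -1); (4, -1, -4) → (-28/5, -1, -4/5)
T3 shear: x ← x + 1·z: (3, -2, -1) → (2, -2, -1); (-28/5, -1, -4/5) → (-32/5, -1, -4/5)
T4 scale by (3, 1/2, 2): (2, -2, -1) → (6, -1, -2); (-32/5, -1, -4/5) → (-96/5, -1/2, -8/5)
T5 rotate right-handed about the y-axis with cos θ = -8/17, sin θ = -15/17: (6, -1, -2) → (-18/17, -1, 106/17); (-96/5, -1/2, -8/5) → (888/85, -1/2, -1376/85)

image vertices: (-18/17, -1, 106/17), (888/85, -1/2, -1376/85)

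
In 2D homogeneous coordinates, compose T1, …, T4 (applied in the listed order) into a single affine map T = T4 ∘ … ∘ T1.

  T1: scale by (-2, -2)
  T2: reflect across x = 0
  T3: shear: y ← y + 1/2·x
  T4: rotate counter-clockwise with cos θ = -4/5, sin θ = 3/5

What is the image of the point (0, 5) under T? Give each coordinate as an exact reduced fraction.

T1 scale by (-2, -2): (0, 5) → (0, -10)
T2 reflect across x = 0: (0, -10) → (0, -10)
T3 shear: y ← y + 1/2·x: (0, -10) → (0, -10)
T4 rotate counter-clockwise with cos θ = -4/5, sin θ = 3/5: (0, -10) → (6, 8)

T(p) = (6, 8)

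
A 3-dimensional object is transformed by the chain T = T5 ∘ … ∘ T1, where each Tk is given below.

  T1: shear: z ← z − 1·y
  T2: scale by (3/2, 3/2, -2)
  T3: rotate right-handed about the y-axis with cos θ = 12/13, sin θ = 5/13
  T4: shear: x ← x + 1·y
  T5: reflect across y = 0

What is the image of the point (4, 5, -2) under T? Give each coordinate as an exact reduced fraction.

T1 shear: z ← z − 1·y: (4, 5, -2) → (4, 5, -7)
T2 scale by (3/2, 3/2, -2): (4, 5, -7) → (6, 15/2, 14)
T3 rotate right-handed about the y-axis with cos θ = 12/13, sin θ = 5/13: (6, 15/2, 14) → (142/13, 15/2, 138/13)
T4 shear: x ← x + 1·y: (142/13, 15/2, 138/13) → (479/26, 15/2, 138/13)
T5 reflect across y = 0: (479/26, 15/2, 138/13) → (479/26, -15/2, 138/13)

T(p) = (479/26, -15/2, 138/13)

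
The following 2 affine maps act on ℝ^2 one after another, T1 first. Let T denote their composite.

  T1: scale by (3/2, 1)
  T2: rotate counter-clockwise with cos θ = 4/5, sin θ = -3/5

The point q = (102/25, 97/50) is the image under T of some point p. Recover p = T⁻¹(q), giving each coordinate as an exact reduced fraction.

T1 = [3/2 0 0; 0 1 0; 0 0 1]
T2·T1 = [6/5 3/5 0; -9/10 4/5 0; 0 0 1]
det M = 3/2; M⁻¹ = [8/15 -2/5 0; 3/5 4/5 0; 0 0 1]
M⁻¹ · (102/25, 97/50)ᵀ = (7/5, 4)ᵀ

p = (7/5, 4)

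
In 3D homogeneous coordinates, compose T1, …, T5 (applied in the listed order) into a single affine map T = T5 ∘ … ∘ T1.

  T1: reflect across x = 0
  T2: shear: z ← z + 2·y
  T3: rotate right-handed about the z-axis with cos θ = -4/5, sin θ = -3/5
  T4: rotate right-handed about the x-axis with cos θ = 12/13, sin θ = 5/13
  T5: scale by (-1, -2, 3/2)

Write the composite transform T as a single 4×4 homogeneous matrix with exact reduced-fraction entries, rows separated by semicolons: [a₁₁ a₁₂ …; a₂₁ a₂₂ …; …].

T = [-4/5 -3/5 0 0; -72/65 196/65 10/13 0; 9/26 30/13 18/13 0; 0 0 0 1]

T1 = [-1 0 0 0; 0 1 0 0; 0 0 1 0; 0 0 0 1]
T2·T1 = [-1 0 0 0; 0 1 0 0; 0 2 1 0; 0 0 0 1]
T3·…·T1 = [4/5 3/5 0 0; 3/5 -4/5 0 0; 0 2 1 0; 0 0 0 1]
T4·…·T1 = [4/5 3/5 0 0; 36/65 -98/65 -5/13 0; 3/13 20/13 12/13 0; 0 0 0 1]
T5·…·T1 = [-4/5 -3/5 0 0; -72/65 196/65 10/13 0; 9/26 30/13 18/13 0; 0 0 0 1]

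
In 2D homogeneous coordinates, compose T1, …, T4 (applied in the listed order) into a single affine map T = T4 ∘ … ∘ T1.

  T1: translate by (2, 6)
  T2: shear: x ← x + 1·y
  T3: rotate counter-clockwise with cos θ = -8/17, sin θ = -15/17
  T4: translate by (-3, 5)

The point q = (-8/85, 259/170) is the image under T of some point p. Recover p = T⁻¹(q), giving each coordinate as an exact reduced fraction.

p = (-9/2, -9/5)

T1 = [1 0 2; 0 1 6; 0 0 1]
T2·T1 = [1 1 8; 0 1 6; 0 0 1]
T3·…·T1 = [-8/17 7/17 26/17; -15/17 -23/17 -168/17; 0 0 1]
T4·…·T1 = [-8/17 7/17 -25/17; -15/17 -23/17 -83/17; 0 0 1]
det M = 1; M⁻¹ = [-23/17 -7/17 -4; 15/17 -8/17 -1; 0 0 1]
M⁻¹ · (-8/85, 259/170)ᵀ = (-9/2, -9/5)ᵀ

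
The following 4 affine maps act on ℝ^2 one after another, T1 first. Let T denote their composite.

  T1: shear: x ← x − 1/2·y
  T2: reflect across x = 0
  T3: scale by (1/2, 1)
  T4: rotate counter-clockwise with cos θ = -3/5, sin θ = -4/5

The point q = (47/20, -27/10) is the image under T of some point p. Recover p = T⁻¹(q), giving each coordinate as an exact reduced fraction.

T1 = [1 -1/2 0; 0 1 0; 0 0 1]
T2·T1 = [-1 1/2 0; 0 1 0; 0 0 1]
T3·…·T1 = [-1/2 1/4 0; 0 1 0; 0 0 1]
T4·…·T1 = [3/10 13/20 0; 2/5 -4/5 0; 0 0 1]
det M = -1/2; M⁻¹ = [8/5 13/10 0; 4/5 -3/5 0; 0 0 1]
M⁻¹ · (47/20, -27/10)ᵀ = (1/4, 7/2)ᵀ

p = (1/4, 7/2)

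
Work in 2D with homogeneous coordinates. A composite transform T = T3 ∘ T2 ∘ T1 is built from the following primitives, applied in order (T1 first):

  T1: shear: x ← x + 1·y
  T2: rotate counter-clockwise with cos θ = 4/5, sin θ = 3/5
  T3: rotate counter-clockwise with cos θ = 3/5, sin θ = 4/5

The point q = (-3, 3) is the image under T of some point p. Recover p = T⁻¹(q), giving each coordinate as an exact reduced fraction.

p = (0, 3)

T1 = [1 1 0; 0 1 0; 0 0 1]
T2·T1 = [4/5 1/5 0; 3/5 7/5 0; 0 0 1]
T3·…·T1 = [0 -1 0; 1 1 0; 0 0 1]
det M = 1; M⁻¹ = [1 1 0; -1 0 0; 0 0 1]
M⁻¹ · (-3, 3)ᵀ = (0, 3)ᵀ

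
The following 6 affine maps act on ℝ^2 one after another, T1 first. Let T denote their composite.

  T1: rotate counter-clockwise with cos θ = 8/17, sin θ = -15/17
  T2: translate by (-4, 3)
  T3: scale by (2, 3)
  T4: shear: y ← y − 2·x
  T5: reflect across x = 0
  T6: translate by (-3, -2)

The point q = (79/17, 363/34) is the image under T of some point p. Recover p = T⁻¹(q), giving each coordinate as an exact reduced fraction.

p = (7/2, -5/3)

T1 = [8/17 15/17 0; -15/17 8/17 0; 0 0 1]
T2·T1 = [8/17 15/17 -4; -15/17 8/17 3; 0 0 1]
T3·…·T1 = [16/17 30/17 -8; -45/17 24/17 9; 0 0 1]
T4·…·T1 = [16/17 30/17 -8; -77/17 -36/17 25; 0 0 1]
T5·…·T1 = [-16/17 -30/17 8; -77/17 -36/17 25; 0 0 1]
T6·…·T1 = [-16/17 -30/17 5; -77/17 -36/17 23; 0 0 1]
det M = -6; M⁻¹ = [6/17 -5/17 5; -77/102 8/51 1/6; 0 0 1]
M⁻¹ · (79/17, 363/34)ᵀ = (7/2, -5/3)ᵀ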